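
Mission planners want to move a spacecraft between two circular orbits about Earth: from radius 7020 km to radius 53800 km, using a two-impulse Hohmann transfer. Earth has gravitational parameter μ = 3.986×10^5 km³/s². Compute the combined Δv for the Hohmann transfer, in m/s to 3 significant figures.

Semi-major axis of the transfer orbit: a_t = (7020 + 53800)/2 = 30410 km.
Circular speed at r₁: v₁ = √(μ/r₁) = √(3.986×10^5/7020) = 7.535292 km/s.
Transfer-orbit speed at r₁ (v² = μ(2/r − 1/a)): v_p = √[μ(2/r₁ − 1/a_t)] = 10.02266 km/s.
First burn Δv₁ = |v_p − v₁| = 2.48737 km/s.
At r₂, v₂ = √(μ/r₂) = 2.72193 km/s.
Transfer-orbit speed at r₂: v_a = √[μ(2/r₂ − 1/a_t)] = 1.30779 km/s.
Second burn Δv₂ = |v₂ − v_a| = 1.41414 km/s.
Δv = Δv₁ + Δv₂ = 2.48737 + 1.41414 = 3.902 km/s.

Δv = 3900 m/s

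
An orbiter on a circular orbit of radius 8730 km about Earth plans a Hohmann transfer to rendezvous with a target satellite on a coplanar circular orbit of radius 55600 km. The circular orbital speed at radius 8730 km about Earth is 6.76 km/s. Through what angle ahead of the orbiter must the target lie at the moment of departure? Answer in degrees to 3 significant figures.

φ = 101°

From the circular-orbit relation v² = μ/r at r = 8730 km: μ = v²r = (6.76)² × 8730 = 3.98940×10^5 km³/s².
Transfer-ellipse semi-major axis a_t = (r₁ + r₂)/2 = (8730 + 55600)/2 = 32165 km.
The half-period of the transfer ellipse is t = π√(a_t³/μ) = 28690 s.
The target's mean motion on its circular orbit is ω₂ = √(μ/r₂³) = 4.818×10^-5 rad/s.
Angle swept by the target during transfer: ω₂·t = 1.3823 rad = 79.20°.
The orbiter traverses 180° on the transfer ellipse, so the target must lead by 180° − 79.20° = 101°.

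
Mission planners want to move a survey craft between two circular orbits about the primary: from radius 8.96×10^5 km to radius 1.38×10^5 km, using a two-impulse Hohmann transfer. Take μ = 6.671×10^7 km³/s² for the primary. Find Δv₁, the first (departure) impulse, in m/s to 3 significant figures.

The Hohmann ellipse has a_t = (r₁ + r₂)/2 = 5.170×10^5 km.
On the circular orbit at r = 8.960×10^5 km, v_c = √(μ/r) = 8.629 km/s.
Transfer-orbit speed at the same r (vis-viva, a = a_t): v_t = √[μ(2/r − 1/a_t)] = 4.458 km/s.
Δv₁ = |v_t − v_c| = |4.458 − 8.629| = 4.171 km/s.

Δv₁ = 4170 m/s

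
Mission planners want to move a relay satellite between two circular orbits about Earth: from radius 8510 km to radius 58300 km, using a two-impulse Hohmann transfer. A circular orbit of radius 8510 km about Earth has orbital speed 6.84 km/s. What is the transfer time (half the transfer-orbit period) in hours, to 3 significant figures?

t = 8.44 hours

From the circular-orbit relation v² = μ/r at r = 8510 km: μ = v²r = (6.84)² × 8510 = 3.98145×10^5 km³/s².
Semi-major axis of the transfer orbit: a_t = (8510 + 58300)/2 = 33405 km.
By Kepler's third law the transfer-orbit period is T = 2π√(a_t³/μ), so t = T/2 = 30400 s.
Converting: 30400 s ÷ 3600 s/hour = 8.44 hours.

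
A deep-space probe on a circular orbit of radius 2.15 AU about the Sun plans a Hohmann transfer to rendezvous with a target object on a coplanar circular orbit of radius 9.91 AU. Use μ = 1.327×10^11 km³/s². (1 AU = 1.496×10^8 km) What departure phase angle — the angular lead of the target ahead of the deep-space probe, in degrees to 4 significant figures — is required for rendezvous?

In km: r₁ = 2.15 × 1.496×10^8 = 3.2164×10^8 km; r₂ = 9.91 × 1.496×10^8 = 1.482536×10^9 km.
Semi-major axis of the transfer orbit: a_t = (3.2164×10^8 + 1.482536×10^9)/2 = 9.02088×10^8 km.
Transfer time t = π√(a_t³/μ) = 2.33662×10^8 s.
The target's mean motion on its circular orbit is ω₂ = √(μ/r₂³) = 6.38157×10^-9 rad/s.
Angle swept by the target during transfer: ω₂·t = 1.49113 rad = 85.44°.
The deep-space probe traverses 180° on the transfer ellipse, so the target must lead by 180° − 85.44° = 94.56°.

φ = 94.56°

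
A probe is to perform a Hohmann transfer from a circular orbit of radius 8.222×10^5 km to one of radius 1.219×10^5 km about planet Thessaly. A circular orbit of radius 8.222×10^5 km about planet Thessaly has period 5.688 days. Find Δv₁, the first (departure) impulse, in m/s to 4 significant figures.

From Kepler's third law T² = 4π²r³/μ at r = 8.222×10^5 km, T = 5.688 days = 5.688 × 86400 s = 4.914432×10^5 s: μ = 4π²r³/T² = 9.08543×10^7 km³/s².
Transfer-ellipse semi-major axis a_t = (r₁ + r₂)/2 = (8.222×10^5 + 1.219×10^5)/2 = 4.7205×10^5 km.
On the circular orbit at r = 8.222×10^5 km, v_c = √(μ/r) = 10.512 km/s.
Transfer-orbit speed at the same r (vis-viva, a = a_t): v_t = √[μ(2/r − 1/a_t)] = 5.3419 km/s.
Δv₁ = |v_t − v_c| = |5.3419 − 10.512| = 5.170 km/s.

Δv₁ = 5170 m/s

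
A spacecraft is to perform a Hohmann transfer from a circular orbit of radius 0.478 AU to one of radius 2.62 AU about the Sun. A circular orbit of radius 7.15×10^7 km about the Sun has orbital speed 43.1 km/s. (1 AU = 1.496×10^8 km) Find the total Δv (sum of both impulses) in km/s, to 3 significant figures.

From the circular-orbit relation v² = μ/r at r = 7.15×10^7 km: μ = v²r = (43.1)² × 7.15×10^7 = 1.32819×10^11 km³/s².
In km: r₁ = 0.478 × 1.496×10^8 = 7.15088×10^7 km; r₂ = 2.62 × 1.496×10^8 = 3.91952×10^8 km.
The Hohmann ellipse has a_t = (r₁ + r₂)/2 = 2.317304×10^8 km.
At r₁ the circular-orbit speed is v₁ = √(μ/r₁) = 43.097 km/s.
Transfer-orbit speed at r₁ (v² = μ(2/r − 1/a)): v_p = √[μ(2/r₁ − 1/a_t)] = 56.050 km/s.
First burn Δv₁ = |v_p − v₁| = 12.953 km/s.
Circular speed at r₂: v₂ = √(μ/r₂) = 18.4083 km/s.
Transfer-orbit speed at r₂: v_a = √[μ(2/r₂ − 1/a_t)] = 10.2259 km/s.
Second burn Δv₂ = |v₂ − v_a| = 8.1824 km/s.
Total Δv = Δv₁ + Δv₂ = 21.14 km/s.

Δv = 21.1 km/s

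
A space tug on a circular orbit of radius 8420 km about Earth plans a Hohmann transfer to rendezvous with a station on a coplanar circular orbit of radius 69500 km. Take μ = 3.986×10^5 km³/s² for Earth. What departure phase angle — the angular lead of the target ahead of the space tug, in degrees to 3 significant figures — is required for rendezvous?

Semi-major axis of the transfer orbit: a_t = (8420 + 69500)/2 = 38960 km.
The half-period of the transfer ellipse is t = π√(a_t³/μ) = 38266 s.
Target angular speed ω₂ = √(μ/r₂³) = 3.4458×10^-5 rad/s.
Angle swept by the target during transfer: ω₂·t = 1.3186 rad = 75.55°.
Arrival is 180° from departure on the ellipse, so φ = 180° − 75.55° = 104°.

φ = 104°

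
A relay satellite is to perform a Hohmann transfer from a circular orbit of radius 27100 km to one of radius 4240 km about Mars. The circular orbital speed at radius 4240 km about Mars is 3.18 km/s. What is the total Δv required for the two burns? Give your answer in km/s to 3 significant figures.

Δv = 1.61 km/s

From the circular-orbit relation v² = μ/r at r = 4240 km: μ = v²r = (3.18)² × 4240 = 42876.6 km³/s².
Transfer-ellipse semi-major axis a_t = (r₁ + r₂)/2 = (27100 + 4240)/2 = 15670 km.
At r₁ the circular-orbit speed is v₁ = √(μ/r₁) = 1.257840 km/s.
Transfer-orbit speed at r₁ (v² = μ(2/r − 1/a)): v_a = √[μ(2/r₁ − 1/a_t)] = 0.6542953 km/s.
First burn Δv₁ = |v_a − v₁| = 0.60354 km/s.
At r₂, v₂ = √(μ/r₂) = 3.1800 km/s.
Transfer-orbit speed at r₂: v_p = √[μ(2/r₂ − 1/a_t)] = 4.1819 km/s.
Second burn Δv₂ = |v₂ − v_p| = 1.0019 km/s.
Δv = Δv₁ + Δv₂ = 0.60354 + 1.0019 = 1.605 km/s.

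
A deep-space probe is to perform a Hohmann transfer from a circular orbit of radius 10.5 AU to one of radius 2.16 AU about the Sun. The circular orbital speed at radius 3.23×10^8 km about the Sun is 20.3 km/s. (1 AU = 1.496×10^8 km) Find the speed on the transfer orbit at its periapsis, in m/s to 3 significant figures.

From the circular-orbit relation v² = μ/r at r = 3.23×10^8 km: μ = v²r = (20.3)² × 3.23×10^8 = 1.33105×10^11 km³/s².
In km: r₁ = 10.5 × 1.496×10^8 = 1.5708×10^9 km; r₂ = 2.16 × 1.496×10^8 = 3.23136×10^8 km.
Semi-major axis of the transfer orbit: a_t = (1.5708×10^9 + 3.23136×10^8)/2 = 9.46968×10^8 km.
The periapsis of the transfer ellipse is at r = 3.23136×10^8 km.
From the vis-viva equation, v = √[μ(2/r − 1/a_t)] = 26.14 km/s.

v = 26100 m/s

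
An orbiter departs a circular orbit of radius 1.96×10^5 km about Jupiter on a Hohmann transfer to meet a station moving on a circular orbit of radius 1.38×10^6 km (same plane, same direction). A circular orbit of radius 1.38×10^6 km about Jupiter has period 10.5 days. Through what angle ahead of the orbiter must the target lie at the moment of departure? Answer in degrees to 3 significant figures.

φ = 102°

From Kepler's third law T² = 4π²r³/μ at r = 1.38×10^6 km, T = 10.5 days = 10.5 × 86400 s = 9.072×10^5 s: μ = 4π²r³/T² = 1.26064×10^8 km³/s².
Semi-major axis of the transfer orbit: a_t = (1.960×10^5 + 1.380×10^6)/2 = 7.880×10^5 km.
The half-period of the transfer ellipse is t = π√(a_t³/μ) = 1.95724×10^5 s.
Target angular speed ω₂ = √(μ/r₂³) = 6.92591×10^-6 rad/s.
Angle swept by the target during transfer: ω₂·t = 1.3556 rad = 77.67°.
The orbiter traverses 180° on the transfer ellipse, so the target must lead by 180° − 77.67° = 102°.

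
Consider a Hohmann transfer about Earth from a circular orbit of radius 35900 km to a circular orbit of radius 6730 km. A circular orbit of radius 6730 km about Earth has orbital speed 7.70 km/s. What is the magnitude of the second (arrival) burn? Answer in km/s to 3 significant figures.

From the circular-orbit relation v² = μ/r at r = 6730 km: μ = v²r = (7.70)² × 6730 = 3.99022×10^5 km³/s².
Semi-major axis of the transfer orbit: a_t = (35900 + 6730)/2 = 21315 km.
On the circular orbit at r = 6730 km, v_c = √(μ/r) = 7.700 km/s.
Transfer-orbit speed at the same r (vis-viva, a = a_t): v_t = √[μ(2/r − 1/a_t)] = 9.993 km/s.
Δv₂ = |v_t − v_c| = |9.993 − 7.700| = 2.293 km/s.

Δv₂ = 2.29 km/s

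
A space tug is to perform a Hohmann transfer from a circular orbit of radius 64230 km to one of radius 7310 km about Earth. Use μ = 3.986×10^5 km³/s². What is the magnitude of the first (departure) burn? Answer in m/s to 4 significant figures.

Δv₁ = 1365 m/s

The Hohmann ellipse has a_t = (r₁ + r₂)/2 = 35770 km.
Circular speed at r = 64230 km: v_c = √(μ/r) = 2.491 km/s.
Vis-viva on the transfer ellipse at r = 64230 km gives v_t = √[μ(2/r − 1/a_t)] = 1.126 km/s.
Δv₁ = |v_t − v_c| = |1.126 − 2.491| = 1.365 km/s.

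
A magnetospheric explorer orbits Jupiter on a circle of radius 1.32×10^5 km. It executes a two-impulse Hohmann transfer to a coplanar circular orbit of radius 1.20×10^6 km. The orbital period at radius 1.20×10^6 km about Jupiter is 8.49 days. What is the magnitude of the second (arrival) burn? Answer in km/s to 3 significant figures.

Δv₂ = 5.70 km/s

From Kepler's third law T² = 4π²r³/μ at r = 1.20×10^6 km, T = 8.49 days = 8.49 × 86400 s = 7.33536×10^5 s: μ = 4π²r³/T² = 1.26783×10^8 km³/s².
Transfer-ellipse semi-major axis a_t = (r₁ + r₂)/2 = (1.320×10^5 + 1.200×10^6)/2 = 6.660×10^5 km.
On the circular orbit at r = 1.200×10^6 km, v_c = √(μ/r) = 10.279 km/s.
Vis-viva on the transfer ellipse at r = 1.200×10^6 km gives v_t = √[μ(2/r − 1/a_t)] = 4.5760 km/s.
Δv₂ = |v_t − v_c| = |4.5760 − 10.279| = 5.703 km/s.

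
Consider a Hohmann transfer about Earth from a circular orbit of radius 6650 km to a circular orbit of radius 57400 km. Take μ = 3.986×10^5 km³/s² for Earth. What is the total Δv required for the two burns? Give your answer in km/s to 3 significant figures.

Δv = 4.06 km/s

Transfer-ellipse semi-major axis a_t = (r₁ + r₂)/2 = (6650 + 57400)/2 = 32025 km.
At r₁ the circular-orbit speed is v₁ = √(μ/r₁) = 7.7421 km/s.
Transfer-orbit speed at r₁ (vis-viva): v_p = √[μ(2/r₁ − 1/a_t)] = 10.365 km/s.
First burn Δv₁ = |v_p − v₁| = 2.623 km/s.
At r₂, v₂ = √(μ/r₂) = 2.635 km/s.
Transfer-orbit speed at r₂: v_a = √[μ(2/r₂ − 1/a_t)] = 1.201 km/s.
Second burn Δv₂ = |v₂ − v_a| = 1.434 km/s.
Δv = Δv₁ + Δv₂ = 2.623 + 1.434 = 4.057 km/s.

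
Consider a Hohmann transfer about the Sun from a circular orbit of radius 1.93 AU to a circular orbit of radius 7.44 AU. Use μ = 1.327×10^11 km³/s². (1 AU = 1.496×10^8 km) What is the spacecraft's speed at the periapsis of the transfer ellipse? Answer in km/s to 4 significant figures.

In km: r₁ = 1.93 × 1.496×10^8 = 2.88728×10^8 km; r₂ = 7.44 × 1.496×10^8 = 1.113024×10^9 km.
The Hohmann ellipse has a_t = (r₁ + r₂)/2 = 7.00876×10^8 km.
The periapsis of the transfer ellipse is at r = 2.88728×10^8 km.
Applying v² = μ(2/r − 1/a_t): v = 27.02 km/s.

v = 27.02 km/s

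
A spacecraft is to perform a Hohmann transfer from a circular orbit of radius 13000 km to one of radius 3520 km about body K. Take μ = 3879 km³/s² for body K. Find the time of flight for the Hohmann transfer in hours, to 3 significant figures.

t = 10.5 hours

Semi-major axis of the transfer orbit: a_t = (13000 + 3520)/2 = 8260 km.
Transfer time t = π√(a_t³/μ) = π√((8260)³ / 3879) = 37870 s.
Converting: 37870 s ÷ 3600 s/hour = 10.5 hours.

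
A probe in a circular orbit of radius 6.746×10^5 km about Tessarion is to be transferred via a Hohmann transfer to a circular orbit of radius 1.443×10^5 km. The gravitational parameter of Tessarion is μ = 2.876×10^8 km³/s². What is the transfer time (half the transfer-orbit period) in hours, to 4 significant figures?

Transfer-ellipse semi-major axis a_t = (r₁ + r₂)/2 = (6.746×10^5 + 1.443×10^5)/2 = 4.0945×10^5 km.
By Kepler's third law the transfer-orbit period is T = 2π√(a_t³/μ), so t = T/2 = 48540 s.
Converting: 48540 s ÷ 3600 s/hour = 13.48 hours.

t = 13.48 hours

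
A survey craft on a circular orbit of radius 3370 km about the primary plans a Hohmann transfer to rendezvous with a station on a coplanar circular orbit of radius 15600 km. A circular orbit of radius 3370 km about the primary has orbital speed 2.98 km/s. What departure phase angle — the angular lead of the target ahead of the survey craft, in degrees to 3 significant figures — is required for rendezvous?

φ = 94.7°

From the circular-orbit relation v² = μ/r at r = 3370 km: μ = v²r = (2.98)² × 3370 = 29926.9 km³/s².
The Hohmann ellipse has a_t = (r₁ + r₂)/2 = 9485 km.
Transfer time t = π√(a_t³/μ) = 16775 s.
Target angular speed ω₂ = √(μ/r₂³) = 8.8786×10^-5 rad/s.
Angle swept by the target during transfer: ω₂·t = 1.4894 rad = 85.34°.
The survey craft traverses 180° on the transfer ellipse, so the target must lead by 180° − 85.34° = 94.7°.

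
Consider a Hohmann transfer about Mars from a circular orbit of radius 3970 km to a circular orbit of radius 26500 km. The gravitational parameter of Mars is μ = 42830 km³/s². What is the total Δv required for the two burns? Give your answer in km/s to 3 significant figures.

Δv = 1.67 km/s

Semi-major axis of the transfer orbit: a_t = (3970 + 26500)/2 = 15235 km.
At r₁ the circular-orbit speed is v₁ = √(μ/r₁) = 3.2846 km/s.
On the transfer ellipse at r₁, v² = μ(2/r − 1/a) gives v_p = √[μ(2/r₁ − 1/a_t)] = 4.3319 km/s.
First burn Δv₁ = |v_p − v₁| = 1.0473 km/s.
Circular speed at r₂: v₂ = √(μ/r₂) = 1.27131 km/s.
Transfer-orbit speed at r₂: v_a = √[μ(2/r₂ − 1/a_t)] = 0.648971 km/s.
Second burn Δv₂ = |v₂ − v_a| = 0.62234 km/s.
Δv = Δv₁ + Δv₂ = 1.0473 + 0.62234 = 1.670 km/s.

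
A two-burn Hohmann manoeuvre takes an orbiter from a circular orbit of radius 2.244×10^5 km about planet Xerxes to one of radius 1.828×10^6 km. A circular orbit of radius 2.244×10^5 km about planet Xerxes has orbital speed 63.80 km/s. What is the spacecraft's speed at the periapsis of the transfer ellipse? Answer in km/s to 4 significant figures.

From the circular-orbit relation v² = μ/r at r = 2.244×10^5 km: μ = v²r = (63.80)² × 2.244×10^5 = 9.13407×10^8 km³/s².
The Hohmann ellipse has a_t = (r₁ + r₂)/2 = 1.0262×10^6 km.
The periapsis of the transfer ellipse is at r = 2.244×10^5 km.
From the vis-viva equation, v = √[μ(2/r − 1/a_t)] = 85.15 km/s.

v = 85.15 km/s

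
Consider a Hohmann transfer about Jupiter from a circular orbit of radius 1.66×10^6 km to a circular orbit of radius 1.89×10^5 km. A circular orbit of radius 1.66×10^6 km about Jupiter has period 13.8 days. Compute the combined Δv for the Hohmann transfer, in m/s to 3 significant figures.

From Kepler's third law T² = 4π²r³/μ at r = 1.66×10^6 km, T = 13.8 days = 13.8 × 86400 s = 1.19232×10^6 s: μ = 4π²r³/T² = 1.27028×10^8 km³/s².
The Hohmann ellipse has a_t = (r₁ + r₂)/2 = 9.245×10^5 km.
Circular speed at r₁: v₁ = √(μ/r₁) = √(1.27028×10^8/1.660×10^6) = 8.74773 km/s.
On the transfer ellipse at r₁, v² = μ(2/r − 1/a) gives v_a = √[μ(2/r₁ − 1/a_t)] = 3.95524 km/s.
First burn Δv₁ = |v_a − v₁| = 4.792 km/s.
At r₂, v₂ = √(μ/r₂) = 25.925 km/s.
Transfer-orbit speed at r₂: v_p = √[μ(2/r₂ − 1/a_t)] = 34.739 km/s.
Second burn Δv₂ = |v₂ − v_p| = 8.814 km/s.
Total Δv = Δv₁ + Δv₂ = 13.61 km/s.

Δv = 13600 m/s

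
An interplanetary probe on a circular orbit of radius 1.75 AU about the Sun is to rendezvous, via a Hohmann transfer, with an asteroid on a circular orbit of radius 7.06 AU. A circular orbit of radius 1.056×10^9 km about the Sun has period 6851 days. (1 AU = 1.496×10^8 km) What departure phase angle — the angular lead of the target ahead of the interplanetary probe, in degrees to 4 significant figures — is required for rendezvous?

From Kepler's third law T² = 4π²r³/μ at r = 1.056×10^9 km, T = 6851 days = 6851 × 86400 s = 5.919264×10^8 s: μ = 4π²r³/T² = 1.32683×10^11 km³/s².
In km: r₁ = 1.75 × 1.496×10^8 = 2.618×10^8 km; r₂ = 7.06 × 1.496×10^8 = 1.056176×10^9 km.
The Hohmann ellipse has a_t = (r₁ + r₂)/2 = 6.58988×10^8 km.
Transfer time t = π√(a_t³/μ) = 1.4590×10^8 s.
The target's mean motion on its circular orbit is ω₂ = √(μ/r₂³) = 1.0612×10^-8 rad/s.
Angle swept by the target during transfer: ω₂·t = 1.5483 rad = 88.71°.
Arrival is 180° from departure on the ellipse, so φ = 180° − 88.71° = 91.29°.

φ = 91.29°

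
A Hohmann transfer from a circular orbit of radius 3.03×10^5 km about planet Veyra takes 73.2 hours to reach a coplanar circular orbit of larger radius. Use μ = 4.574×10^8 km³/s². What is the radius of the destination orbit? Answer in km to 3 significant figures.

r₂ = 2.65×10^6 km

Transfer time t = 73.2 hours = 2.6352×10^5 s, and t = π√(a_t³/μ).
So a_t = (μ t²/π²)^(1/3) = (4.574×10^8 × (2.6352×10^5)² / π²)^(1/3) = 1.4764×10^6 km.
Since a_t = (r₁ + r₂)/2, r₂ = 2a_t − r₁ = 2×1.4764×10^6 − 3.030×10^5 = 2.6498×10^6 km.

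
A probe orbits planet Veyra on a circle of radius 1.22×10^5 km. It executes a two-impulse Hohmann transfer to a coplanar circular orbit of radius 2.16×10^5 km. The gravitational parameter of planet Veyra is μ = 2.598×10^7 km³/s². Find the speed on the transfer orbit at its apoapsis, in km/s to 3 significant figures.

v = 9.32 km/s

The Hohmann ellipse has a_t = (r₁ + r₂)/2 = 1.690×10^5 km.
At apoapsis, r = 2.160×10^5 km.
From the vis-viva equation, v = √[μ(2/r − 1/a_t)] = 9.318 km/s.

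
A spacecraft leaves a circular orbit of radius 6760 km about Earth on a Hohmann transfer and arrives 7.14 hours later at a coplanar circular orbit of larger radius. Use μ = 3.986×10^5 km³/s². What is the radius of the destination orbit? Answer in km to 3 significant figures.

r₂ = 53000 km

Transfer time t = 7.14 hours = 25704 s, and t = π√(a_t³/μ).
So a_t = (μ t²/π²)^(1/3) = (3.986×10^5 × (25704)² / π²)^(1/3) = 29882 km.
Since a_t = (r₁ + r₂)/2, r₂ = 2a_t − r₁ = 2×29882 − 6760 = 53004 km.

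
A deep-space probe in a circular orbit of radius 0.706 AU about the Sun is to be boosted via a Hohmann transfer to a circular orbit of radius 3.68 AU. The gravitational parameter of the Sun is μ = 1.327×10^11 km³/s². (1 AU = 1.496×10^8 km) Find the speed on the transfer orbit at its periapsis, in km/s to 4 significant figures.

v = 45.92 km/s

In km: r₁ = 0.706 × 1.496×10^8 = 1.056176×10^8 km; r₂ = 3.68 × 1.496×10^8 = 5.50528×10^8 km.
Transfer-ellipse semi-major axis a_t = (r₁ + r₂)/2 = (1.056176×10^8 + 5.50528×10^8)/2 = 3.280728×10^8 km.
The periapsis of the transfer ellipse is at r = 1.056176×10^8 km.
Applying v² = μ(2/r − 1/a_t): v = 45.92 km/s.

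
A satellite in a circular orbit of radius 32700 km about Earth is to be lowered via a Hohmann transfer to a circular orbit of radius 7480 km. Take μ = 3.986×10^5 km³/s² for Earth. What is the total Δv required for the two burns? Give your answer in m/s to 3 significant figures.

Semi-major axis of the transfer orbit: a_t = (32700 + 7480)/2 = 20090 km.
Circular speed at r₁: v₁ = √(μ/r₁) = √(3.986×10^5/32700) = 3.491 km/s.
Transfer-orbit speed at r₁ (vis-viva equation): v_a = √[μ(2/r₁ − 1/a_t)] = 2.130 km/s.
First burn Δv₁ = |v_a − v₁| = 1.361 km/s.
Circular speed at r₂: v₂ = √(μ/r₂) = 7.300 km/s.
Transfer-orbit speed at r₂: v_p = √[μ(2/r₂ − 1/a_t)] = 9.313 km/s.
Second burn Δv₂ = |v₂ − v_p| = 2.013 km/s.
Total Δv = Δv₁ + Δv₂ = 3.374 km/s.

Δv = 3370 m/s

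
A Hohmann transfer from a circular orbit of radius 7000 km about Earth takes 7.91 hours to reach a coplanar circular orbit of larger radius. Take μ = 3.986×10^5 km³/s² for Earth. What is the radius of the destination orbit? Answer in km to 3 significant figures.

Transfer time t = 7.91 hours = 28476 s, and t = π√(a_t³/μ).
So a_t = (μ t²/π²)^(1/3) = (3.986×10^5 × (28476)² / π²)^(1/3) = 31994 km.
Since a_t = (r₁ + r₂)/2, r₂ = 2a_t − r₁ = 2×31994 − 7000 = 56988 km.

r₂ = 57000 km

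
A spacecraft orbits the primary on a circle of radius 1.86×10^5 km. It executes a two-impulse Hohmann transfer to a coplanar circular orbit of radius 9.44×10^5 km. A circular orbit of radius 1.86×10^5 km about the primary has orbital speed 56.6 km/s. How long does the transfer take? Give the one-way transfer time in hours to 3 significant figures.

t = 15.2 hours

From the circular-orbit relation v² = μ/r at r = 1.86×10^5 km: μ = v²r = (56.6)² × 1.86×10^5 = 5.95862×10^8 km³/s².
The Hohmann ellipse has a_t = (r₁ + r₂)/2 = 5.650×10^5 km.
By Kepler's third law the transfer-orbit period is T = 2π√(a_t³/μ), so t = T/2 = 54660 s.
Converting: 54660 s ÷ 3600 s/hour = 15.2 hours.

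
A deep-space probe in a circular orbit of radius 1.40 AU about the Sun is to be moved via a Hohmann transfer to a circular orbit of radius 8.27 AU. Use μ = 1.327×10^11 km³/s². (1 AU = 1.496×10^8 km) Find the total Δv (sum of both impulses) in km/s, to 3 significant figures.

Δv = 12.5 km/s

In km: r₁ = 1.40 × 1.496×10^8 = 2.0944×10^8 km; r₂ = 8.27 × 1.496×10^8 = 1.237192×10^9 km.
The Hohmann ellipse has a_t = (r₁ + r₂)/2 = 7.23316×10^8 km.
At r₁ the circular-orbit speed is v₁ = √(μ/r₁) = 25.171 km/s.
Transfer-orbit speed at r₁ (v² = μ(2/r − 1/a)): v_p = √[μ(2/r₁ − 1/a_t)] = 32.920 km/s.
First burn Δv₁ = |v_p − v₁| = 7.749 km/s.
Circular speed at r₂: v₂ = √(μ/r₂) = 10.357 km/s.
Transfer-orbit speed at r₂: v_a = √[μ(2/r₂ − 1/a_t)] = 5.5729 km/s.
Second burn Δv₂ = |v₂ − v_a| = 4.784 km/s.
Total Δv = Δv₁ + Δv₂ = 12.53 km/s.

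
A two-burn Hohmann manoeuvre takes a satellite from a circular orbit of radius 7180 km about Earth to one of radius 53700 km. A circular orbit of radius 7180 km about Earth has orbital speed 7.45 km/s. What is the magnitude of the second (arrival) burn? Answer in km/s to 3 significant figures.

From the circular-orbit relation v² = μ/r at r = 7180 km: μ = v²r = (7.45)² × 7180 = 3.98508×10^5 km³/s².
Transfer-ellipse semi-major axis a_t = (r₁ + r₂)/2 = (7180 + 53700)/2 = 30440 km.
On the circular orbit at r = 53700 km, v_c = √(μ/r) = 2.724 km/s.
Vis-viva on the transfer ellipse at r = 53700 km gives v_t = √[μ(2/r − 1/a_t)] = 1.323 km/s.
Δv₂ = |v_t − v_c| = |1.323 − 2.724| = 1.401 km/s.

Δv₂ = 1.40 km/s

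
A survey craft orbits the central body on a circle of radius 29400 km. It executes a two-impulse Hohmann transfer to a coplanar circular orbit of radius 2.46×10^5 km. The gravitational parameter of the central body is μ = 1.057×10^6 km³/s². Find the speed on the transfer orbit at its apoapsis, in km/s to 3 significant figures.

Semi-major axis of the transfer orbit: a_t = (29400 + 2.460×10^5)/2 = 1.377×10^5 km.
At apoapsis, r = 2.460×10^5 km.
From the vis-viva equation, v = √[μ(2/r − 1/a_t)] = 0.9578 km/s.

v = 0.958 km/s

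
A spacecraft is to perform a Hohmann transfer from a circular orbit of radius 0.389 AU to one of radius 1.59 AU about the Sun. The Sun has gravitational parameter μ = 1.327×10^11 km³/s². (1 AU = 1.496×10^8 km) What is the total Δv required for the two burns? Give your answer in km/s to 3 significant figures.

In km: r₁ = 0.389 × 1.496×10^8 = 5.81944×10^7 km; r₂ = 1.59 × 1.496×10^8 = 2.37864×10^8 km.
The Hohmann ellipse has a_t = (r₁ + r₂)/2 = 1.480292×10^8 km.
At r₁ the circular-orbit speed is v₁ = √(μ/r₁) = 47.75 km/s.
Transfer-orbit speed at r₁ (vis-viva): v_p = √[μ(2/r₁ − 1/a_t)] = 60.53 km/s.
First burn Δv₁ = |v_p − v₁| = 12.78 km/s.
At r₂, v₂ = √(μ/r₂) = 23.62 km/s.
Transfer-orbit speed at r₂: v_a = √[μ(2/r₂ − 1/a_t)] = 14.81 km/s.
Second burn Δv₂ = |v₂ − v_a| = 8.810 km/s.
Δv = Δv₁ + Δv₂ = 12.78 + 8.810 = 21.59 km/s.

Δv = 21.6 km/s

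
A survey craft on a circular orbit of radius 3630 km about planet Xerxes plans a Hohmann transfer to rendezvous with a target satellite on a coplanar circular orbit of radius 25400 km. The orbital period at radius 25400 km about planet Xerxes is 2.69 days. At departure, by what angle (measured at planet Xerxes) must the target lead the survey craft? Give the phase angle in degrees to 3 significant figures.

φ = 102°

From Kepler's third law T² = 4π²r³/μ at r = 25400 km, T = 2.69 days = 2.69 × 86400 s = 2.32416×10^5 s: μ = 4π²r³/T² = 11976.5 km³/s².
The Hohmann ellipse has a_t = (r₁ + r₂)/2 = 14515 km.
The half-period of the transfer ellipse is t = π√(a_t³/μ) = 50201 s.
The target's mean motion on its circular orbit is ω₂ = √(μ/r₂³) = 2.7034×10^-5 rad/s.
Angle swept by the target during transfer: ω₂·t = 1.3571 rad = 77.76°.
The survey craft traverses 180° on the transfer ellipse, so the target must lead by 180° − 77.76° = 102°.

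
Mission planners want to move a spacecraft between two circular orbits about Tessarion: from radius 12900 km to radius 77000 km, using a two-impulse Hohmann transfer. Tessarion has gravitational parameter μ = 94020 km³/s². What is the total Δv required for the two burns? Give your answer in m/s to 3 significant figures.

Δv = 1350 m/s

The Hohmann ellipse has a_t = (r₁ + r₂)/2 = 44950 km.
At r₁ the circular-orbit speed is v₁ = √(μ/r₁) = 2.6997 km/s.
On the transfer ellipse at r₁, vis-viva gives v_p = √[μ(2/r₁ − 1/a_t)] = 3.5334 km/s.
First burn Δv₁ = |v_p − v₁| = 0.8337 km/s.
At r₂, v₂ = √(μ/r₂) = 1.105 km/s.
Transfer-orbit speed at r₂: v_a = √[μ(2/r₂ − 1/a_t)] = 0.5920 km/s.
Second burn Δv₂ = |v₂ − v_a| = 0.5130 km/s.
Δv = Δv₁ + Δv₂ = 0.8337 + 0.5130 = 1.347 km/s.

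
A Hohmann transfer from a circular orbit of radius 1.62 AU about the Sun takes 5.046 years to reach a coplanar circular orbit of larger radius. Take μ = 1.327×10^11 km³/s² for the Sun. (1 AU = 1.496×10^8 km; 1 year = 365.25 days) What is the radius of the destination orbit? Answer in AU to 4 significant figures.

In km: r₁ = 1.62 × 1.496×10^8 = 2.42352×10^8 km.
Transfer time t = 5.046 years × 365.25 × 86400 s = 1.592396496×10^8 s, and t = π√(a_t³/μ).
So a_t = (μ t²/π²)^(1/3) = (1.327×10^11 × (1.592396496×10^8)² / π²)^(1/3) = 6.9859×10^8 km.
Since a_t = (r₁ + r₂)/2, r₂ = 2a_t − r₁ = 2×6.9859×10^8 − 2.42352×10^8 = 1.154828×10^9 km.
In AU: r₂ = 1.154828×10^9 / 1.496×10^8 = 7.719 AU.

r₂ = 7.719 AU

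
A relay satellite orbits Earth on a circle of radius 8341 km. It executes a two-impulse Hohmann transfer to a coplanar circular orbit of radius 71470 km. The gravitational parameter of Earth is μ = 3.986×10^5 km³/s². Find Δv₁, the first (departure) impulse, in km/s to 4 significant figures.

Δv₁ = 2.338 km/s

Transfer-ellipse semi-major axis a_t = (r₁ + r₂)/2 = (8341 + 71470)/2 = 39905.5 km.
On the circular orbit at r = 8341 km, v_c = √(μ/r) = 6.913 km/s.
Vis-viva on the transfer ellipse at r = 8341 km gives v_t = √[μ(2/r − 1/a_t)] = 9.251 km/s.
Δv₁ = |v_t − v_c| = |9.251 − 6.913| = 2.338 km/s.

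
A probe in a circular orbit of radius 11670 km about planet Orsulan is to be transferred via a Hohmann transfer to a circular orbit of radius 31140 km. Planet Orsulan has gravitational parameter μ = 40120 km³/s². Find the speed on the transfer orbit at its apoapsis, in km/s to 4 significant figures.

v = 0.8381 km/s

Semi-major axis of the transfer orbit: a_t = (11670 + 31140)/2 = 21405 km.
At apoapsis, r = 31140 km.
Vis-viva: v = √[μ(2/r − 1/a_t)] = √[40120 × (2/31140 − 1/21405)] = 0.8381 km/s.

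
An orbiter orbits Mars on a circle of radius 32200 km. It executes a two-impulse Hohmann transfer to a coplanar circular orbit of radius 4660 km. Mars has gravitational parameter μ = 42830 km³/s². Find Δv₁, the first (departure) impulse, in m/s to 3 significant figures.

Transfer-ellipse semi-major axis a_t = (r₁ + r₂)/2 = (32200 + 4660)/2 = 18430 km.
On the circular orbit at r = 32200 km, v_c = √(μ/r) = 1.1533 km/s.
Vis-viva on the transfer ellipse at r = 32200 km gives v_t = √[μ(2/r − 1/a_t)] = 0.57993 km/s.
Δv₁ = |v_t − v_c| = |0.57993 − 1.1533| = 0.5734 km/s.

Δv₁ = 573 m/s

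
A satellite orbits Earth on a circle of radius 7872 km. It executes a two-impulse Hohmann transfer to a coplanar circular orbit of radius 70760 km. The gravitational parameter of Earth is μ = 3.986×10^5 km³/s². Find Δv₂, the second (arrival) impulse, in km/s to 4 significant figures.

Semi-major axis of the transfer orbit: a_t = (7872 + 70760)/2 = 39316 km.
On the circular orbit at r = 70760 km, v_c = √(μ/r) = 2.373 km/s.
Vis-viva on the transfer ellipse at r = 70760 km gives v_t = √[μ(2/r − 1/a_t)] = 1.062 km/s.
Δv₂ = |v_t − v_c| = |1.062 − 2.373| = 1.311 km/s.

Δv₂ = 1.311 km/s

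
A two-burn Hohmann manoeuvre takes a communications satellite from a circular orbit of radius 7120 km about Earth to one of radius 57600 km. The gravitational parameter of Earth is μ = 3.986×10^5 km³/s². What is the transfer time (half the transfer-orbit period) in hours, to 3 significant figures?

t = 8.05 hours

The Hohmann ellipse has a_t = (r₁ + r₂)/2 = 32360 km.
Transfer time t = π√(a_t³/μ) = π√((32360)³ / 3.986×10^5) = 28970 s.
Converting: 28970 s ÷ 3600 s/hour = 8.05 hours.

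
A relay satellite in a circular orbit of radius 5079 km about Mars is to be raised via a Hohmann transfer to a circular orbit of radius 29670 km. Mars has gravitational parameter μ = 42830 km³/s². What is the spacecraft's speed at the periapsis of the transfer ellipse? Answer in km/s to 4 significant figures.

v = 3.795 km/s

Transfer-ellipse semi-major axis a_t = (r₁ + r₂)/2 = (5079 + 29670)/2 = 17374.5 km.
At periapsis, r = 5079 km.
Vis-viva: v = √[μ(2/r − 1/a_t)] = √[42830 × (2/5079 − 1/17374.5)] = 3.795 km/s.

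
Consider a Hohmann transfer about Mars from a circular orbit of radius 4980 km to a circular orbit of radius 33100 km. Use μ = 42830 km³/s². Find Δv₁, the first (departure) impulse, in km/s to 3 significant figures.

Δv₁ = 0.934 km/s

Semi-major axis of the transfer orbit: a_t = (4980 + 33100)/2 = 19040 km.
Circular speed at r = 4980 km: v_c = √(μ/r) = 2.9326 km/s.
Vis-viva on the transfer ellipse at r = 4980 km gives v_t = √[μ(2/r − 1/a_t)] = 3.8667 km/s.
Δv₁ = |v_t − v_c| = |3.8667 − 2.9326| = 0.9341 km/s.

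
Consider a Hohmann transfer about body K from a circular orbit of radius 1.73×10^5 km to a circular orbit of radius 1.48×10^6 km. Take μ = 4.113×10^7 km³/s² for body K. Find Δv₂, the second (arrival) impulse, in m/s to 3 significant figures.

Semi-major axis of the transfer orbit: a_t = (1.730×10^5 + 1.480×10^6)/2 = 8.265×10^5 km.
Circular speed at r = 1.480×10^6 km: v_c = √(μ/r) = 5.272 km/s.
Vis-viva on the transfer ellipse at r = 1.480×10^6 km gives v_t = √[μ(2/r − 1/a_t)] = 2.412 km/s.
Δv₂ = |v_t − v_c| = |2.412 − 5.272| = 2.860 km/s.

Δv₂ = 2860 m/s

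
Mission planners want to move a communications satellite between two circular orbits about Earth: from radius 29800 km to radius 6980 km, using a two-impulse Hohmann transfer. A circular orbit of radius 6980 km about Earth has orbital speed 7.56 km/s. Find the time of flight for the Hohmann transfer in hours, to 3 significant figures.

From the circular-orbit relation v² = μ/r at r = 6980 km: μ = v²r = (7.56)² × 6980 = 3.98932×10^5 km³/s².
The Hohmann ellipse has a_t = (r₁ + r₂)/2 = 18390 km.
Half the transfer-orbit period gives t = π√(a_t³/μ) = 12404 s.
Converting: 12404 s ÷ 3600 s/hour = 3.45 hours.

t = 3.45 hours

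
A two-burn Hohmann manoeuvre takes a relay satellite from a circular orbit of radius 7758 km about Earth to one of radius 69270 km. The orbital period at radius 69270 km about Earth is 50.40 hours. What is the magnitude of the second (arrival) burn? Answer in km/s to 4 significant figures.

From Kepler's third law T² = 4π²r³/μ at r = 69270 km, T = 50.40 hours = 50.40 × 3600 s = 1.8144×10^5 s: μ = 4π²r³/T² = 3.98593×10^5 km³/s².
Semi-major axis of the transfer orbit: a_t = (7758 + 69270)/2 = 38514 km.
On the circular orbit at r = 69270 km, v_c = √(μ/r) = 2.399 km/s.
Vis-viva on the transfer ellipse at r = 69270 km gives v_t = √[μ(2/r − 1/a_t)] = 1.077 km/s.
Δv₂ = |v_t − v_c| = |1.077 − 2.399| = 1.322 km/s.

Δv₂ = 1.322 km/s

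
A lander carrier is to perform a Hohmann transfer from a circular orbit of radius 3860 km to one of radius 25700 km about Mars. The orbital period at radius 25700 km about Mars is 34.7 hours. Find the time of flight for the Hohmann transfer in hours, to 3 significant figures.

From Kepler's third law T² = 4π²r³/μ at r = 25700 km, T = 34.7 hours = 34.7 × 3600 s = 1.2492×10^5 s: μ = 4π²r³/T² = 42943.3 km³/s².
The Hohmann ellipse has a_t = (r₁ + r₂)/2 = 14780 km.
By Kepler's third law the transfer-orbit period is T = 2π√(a_t³/μ), so t = T/2 = 27240 s.
Converting: 27240 s ÷ 3600 s/hour = 7.57 hours.

t = 7.57 hours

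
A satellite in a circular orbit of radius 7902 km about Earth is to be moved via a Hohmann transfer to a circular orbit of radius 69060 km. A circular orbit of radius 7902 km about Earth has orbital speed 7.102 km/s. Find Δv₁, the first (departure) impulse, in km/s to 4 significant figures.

From the circular-orbit relation v² = μ/r at r = 7902 km: μ = v²r = (7.102)² × 7902 = 3.98564×10^5 km³/s².
Semi-major axis of the transfer orbit: a_t = (7902 + 69060)/2 = 38481 km.
Circular speed at r = 7902 km: v_c = √(μ/r) = 7.102 km/s.
Transfer-orbit speed at the same r (vis-viva, a = a_t): v_t = √[μ(2/r − 1/a_t)] = 9.514 km/s.
Δv₁ = |v_t − v_c| = |9.514 − 7.102| = 2.412 km/s.

Δv₁ = 2.412 km/s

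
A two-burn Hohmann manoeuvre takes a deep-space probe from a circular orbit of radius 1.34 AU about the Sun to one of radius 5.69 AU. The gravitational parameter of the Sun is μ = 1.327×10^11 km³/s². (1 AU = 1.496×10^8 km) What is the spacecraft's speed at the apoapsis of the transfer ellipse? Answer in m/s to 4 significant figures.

In km: r₁ = 1.34 × 1.496×10^8 = 2.00464×10^8 km; r₂ = 5.69 × 1.496×10^8 = 8.51224×10^8 km.
Semi-major axis of the transfer orbit: a_t = (2.00464×10^8 + 8.51224×10^8)/2 = 5.25844×10^8 km.
At apoapsis, r = 8.51224×10^8 km.
From the vis-viva equation, v = √[μ(2/r − 1/a_t)] = 7.709 km/s.

v = 7709 m/s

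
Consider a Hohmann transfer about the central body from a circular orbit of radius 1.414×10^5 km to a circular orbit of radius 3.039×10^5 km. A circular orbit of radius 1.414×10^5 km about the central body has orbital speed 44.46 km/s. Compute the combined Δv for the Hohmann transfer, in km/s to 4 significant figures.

From the circular-orbit relation v² = μ/r at r = 1.414×10^5 km: μ = v²r = (44.46)² × 1.414×10^5 = 2.79504×10^8 km³/s².
The Hohmann ellipse has a_t = (r₁ + r₂)/2 = 2.2265×10^5 km.
At r₁ the circular-orbit speed is v₁ = √(μ/r₁) = 44.460 km/s.
Transfer-orbit speed at r₁ (v² = μ(2/r − 1/a)): v_p = √[μ(2/r₁ − 1/a_t)] = 51.943 km/s.
First burn Δv₁ = |v_p − v₁| = 7.483 km/s.
At r₂, v₂ = √(μ/r₂) = 30.327 km/s.
Transfer-orbit speed at r₂: v_a = √[μ(2/r₂ − 1/a_t)] = 24.168 km/s.
Second burn Δv₂ = |v₂ − v_a| = 6.159 km/s.
Δv = Δv₁ + Δv₂ = 7.483 + 6.159 = 13.64 km/s.

Δv = 13.64 km/s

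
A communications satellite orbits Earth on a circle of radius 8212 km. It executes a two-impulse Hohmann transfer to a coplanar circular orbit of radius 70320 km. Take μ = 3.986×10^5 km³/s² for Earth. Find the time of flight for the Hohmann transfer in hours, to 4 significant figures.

Semi-major axis of the transfer orbit: a_t = (8212 + 70320)/2 = 39266 km.
Transfer time t = π√(a_t³/μ) = π√((39266)³ / 3.986×10^5) = 38717 s.
Converting: 38717 s ÷ 3600 s/hour = 10.75 hours.

t = 10.75 hours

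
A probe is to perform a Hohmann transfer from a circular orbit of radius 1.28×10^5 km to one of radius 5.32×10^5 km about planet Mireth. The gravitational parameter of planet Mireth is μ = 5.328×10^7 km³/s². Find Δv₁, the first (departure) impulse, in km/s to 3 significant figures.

The Hohmann ellipse has a_t = (r₁ + r₂)/2 = 3.300×10^5 km.
On the circular orbit at r = 1.280×10^5 km, v_c = √(μ/r) = 20.4022 km/s.
Vis-viva on the transfer ellipse at r = 1.280×10^5 km gives v_t = √[μ(2/r − 1/a_t)] = 25.9045 km/s.
Δv₁ = |v_t − v_c| = |25.9045 − 20.4022| = 5.502 km/s.

Δv₁ = 5.50 km/s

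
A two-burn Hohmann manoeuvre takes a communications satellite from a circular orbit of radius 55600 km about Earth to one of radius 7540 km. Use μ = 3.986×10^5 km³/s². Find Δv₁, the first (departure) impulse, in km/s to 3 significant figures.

The Hohmann ellipse has a_t = (r₁ + r₂)/2 = 31570 km.
Circular speed at r = 55600 km: v_c = √(μ/r) = 2.678 km/s.
Transfer-orbit speed at the same r (vis-viva, a = a_t): v_t = √[μ(2/r − 1/a_t)] = 1.309 km/s.
Δv₁ = |v_t − v_c| = |1.309 − 2.678| = 1.369 km/s.

Δv₁ = 1.37 km/s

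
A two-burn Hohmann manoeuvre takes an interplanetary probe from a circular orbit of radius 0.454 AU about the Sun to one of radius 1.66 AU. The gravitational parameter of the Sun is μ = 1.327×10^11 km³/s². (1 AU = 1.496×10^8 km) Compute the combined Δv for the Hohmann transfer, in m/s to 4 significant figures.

Δv = 19160 m/s

In km: r₁ = 0.454 × 1.496×10^8 = 6.79184×10^7 km; r₂ = 1.66 × 1.496×10^8 = 2.48336×10^8 km.
Semi-major axis of the transfer orbit: a_t = (6.79184×10^7 + 2.48336×10^8)/2 = 1.581272×10^8 km.
Circular speed at r₁: v₁ = √(μ/r₁) = √(1.327×10^11/6.79184×10^7) = 44.20 km/s.
On the transfer ellipse at r₁, vis-viva equation gives v_p = √[μ(2/r₁ − 1/a_t)] = 55.39 km/s.
First burn Δv₁ = |v_p − v₁| = 11.19 km/s.
Circular speed at r₂: v₂ = √(μ/r₂) = 23.116 km/s.
Transfer-orbit speed at r₂: v_a = √[μ(2/r₂ − 1/a_t)] = 15.150 km/s.
Second burn Δv₂ = |v₂ − v_a| = 7.966 km/s.
Δv = Δv₁ + Δv₂ = 11.19 + 7.966 = 19.16 km/s.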